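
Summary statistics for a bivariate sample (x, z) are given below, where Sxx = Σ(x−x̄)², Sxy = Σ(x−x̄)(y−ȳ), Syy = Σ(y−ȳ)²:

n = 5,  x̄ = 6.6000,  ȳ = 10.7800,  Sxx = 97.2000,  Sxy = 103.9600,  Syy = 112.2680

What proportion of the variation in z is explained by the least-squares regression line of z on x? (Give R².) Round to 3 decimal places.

0.990

R² = Sxy²/(Sxx·Syy) = (103.96)²/(97.2·112.268) = 0.990399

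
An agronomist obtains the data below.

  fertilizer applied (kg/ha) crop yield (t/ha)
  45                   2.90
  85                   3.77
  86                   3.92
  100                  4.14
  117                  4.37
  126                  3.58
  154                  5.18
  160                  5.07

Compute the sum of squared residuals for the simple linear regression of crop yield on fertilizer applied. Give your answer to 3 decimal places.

0.878

n = 8, Σx = 873, Σy = 32.93, Σxy = 3773.36, Σx² = 105527, Σy² = 139.5795
Sxx = Σx² − (Σx)²/n = 105527 − 95266.125 = 10260.875
Sxy = Σxy − (Σx)(Σy)/n = 3773.36 − 3593.48625 = 179.87375
Syy = Σy² − (Σy)²/n = 139.5795 − 135.548113 = 4.031388
b = Sxy/Sxx = 179.87375/10260.875 = 0.017530
SSE = Syy − b·Sxy = 4.031388 − 0.017530·179.87375 = 0.878190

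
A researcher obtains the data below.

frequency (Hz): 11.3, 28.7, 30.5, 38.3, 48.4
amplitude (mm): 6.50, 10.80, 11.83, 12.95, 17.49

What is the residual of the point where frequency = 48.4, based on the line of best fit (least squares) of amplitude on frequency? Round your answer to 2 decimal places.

n = 5, Σx = 157.2, Σy = 59.57, Σxy = 2086.726, Σx² = 5691.08
Sxx = Σx² − (Σx)²/n = 5691.08 − 4942.368 = 748.712
Sxy = Σxy − (Σx)(Σy)/n = 2086.726 − 1872.8808 = 213.8452
b = Sxy/Sxx = 213.8452/748.712 = 0.285617
a = ȳ − b·x̄ = 11.914 − 0.285617·31.44 = 2.934188
ŷ(48.4) = 2.934188 + 0.285617·48.4 = 16.758072
residual = y − ŷ = 17.49 − 16.758072 = 0.731928

0.73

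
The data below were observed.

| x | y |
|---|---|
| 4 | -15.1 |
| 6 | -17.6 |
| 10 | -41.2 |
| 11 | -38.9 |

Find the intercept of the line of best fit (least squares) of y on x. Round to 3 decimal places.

2.966

n = 4, Σx = 31, Σy = -112.8, Σxy = -1005.9, Σx² = 273
Sxx = Σx² − (Σx)²/n = 273 − 240.25 = 32.75
Sxy = Σxy − (Σx)(Σy)/n = -1005.9 − (-874.2) = -131.7
b = Sxy/Sxx = -131.7/32.75 = -4.021374
a = ȳ − b·x̄ = -28.2 − (-4.021374)·7.75 = 2.965649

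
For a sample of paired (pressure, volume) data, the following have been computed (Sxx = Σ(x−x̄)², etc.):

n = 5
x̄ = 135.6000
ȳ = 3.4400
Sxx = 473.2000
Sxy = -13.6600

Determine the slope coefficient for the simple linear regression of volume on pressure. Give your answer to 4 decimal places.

-0.0289

b = Sxy/Sxx = -13.66/473.2 = -0.028867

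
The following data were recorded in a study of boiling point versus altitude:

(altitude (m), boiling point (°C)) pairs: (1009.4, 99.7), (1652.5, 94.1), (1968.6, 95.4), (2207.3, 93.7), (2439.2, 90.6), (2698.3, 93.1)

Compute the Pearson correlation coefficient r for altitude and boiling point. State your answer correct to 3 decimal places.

n = 6, Σx = 11975.3, Σy = 566.6, Σxy = 1122969.13, Σx² = 25727723.39, Σy² = 53551.72
Sxx = Σx² − (Σx)²/n = 25727723.39 − 23901301.681667 = 1826421.708333
Sxy = Σxy − (Σx)(Σy)/n = 1122969.13 − 1130867.496667 = -7898.366667
Syy = Σy² − (Σy)²/n = 53551.72 − 53505.926667 = 45.793333
r = Sxy/√(Sxx·Syy) = -7898.366667/√(83637938.096944) = -7898.366667/9145.377964 = -0.863646

-0.864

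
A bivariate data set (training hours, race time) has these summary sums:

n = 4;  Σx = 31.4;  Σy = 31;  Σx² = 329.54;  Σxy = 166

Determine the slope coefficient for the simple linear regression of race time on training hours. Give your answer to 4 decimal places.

-0.9314

Sxx = Σx² − (Σx)²/n = 329.54 − 246.49 = 83.05
Sxy = Σxy − (Σx)(Σy)/n = 166 − 243.35 = -77.35
b = Sxy/Sxx = -77.35/83.05 = -0.931367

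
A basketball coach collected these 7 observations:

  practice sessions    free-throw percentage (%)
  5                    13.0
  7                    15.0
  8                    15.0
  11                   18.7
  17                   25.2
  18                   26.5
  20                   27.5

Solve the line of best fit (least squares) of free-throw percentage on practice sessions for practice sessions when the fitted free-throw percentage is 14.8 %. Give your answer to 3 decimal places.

n = 7, Σx = 86, Σy = 140.9, Σxy = 1951.1, Σx² = 1272
Sxx = Σx² − (Σx)²/n = 1272 − 1056.571429 = 215.428571
Sxy = Σxy − (Σx)(Σy)/n = 1951.1 − 1731.057143 = 220.042857
b = Sxy/Sxx = 220.042857/215.428571 = 1.021419
a = ȳ − b·x̄ = 20.128571 − 1.021419·12.285714 = 7.579708
Set a + b·x = 14.8: x = (14.8 − 7.579708) / 1.021419 = 7.068883

7.069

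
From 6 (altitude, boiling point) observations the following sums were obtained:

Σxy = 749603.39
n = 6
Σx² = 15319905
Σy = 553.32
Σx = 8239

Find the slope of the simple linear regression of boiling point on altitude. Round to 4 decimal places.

Sxx = Σx² − (Σx)²/n = 15319905 − 11313520.166667 = 4006384.833333
Sxy = Σxy − (Σx)(Σy)/n = 749603.39 − 759800.58 = -10197.19
b = Sxy/Sxx = -10197.19/4006384.833333 = -0.002545

-0.0025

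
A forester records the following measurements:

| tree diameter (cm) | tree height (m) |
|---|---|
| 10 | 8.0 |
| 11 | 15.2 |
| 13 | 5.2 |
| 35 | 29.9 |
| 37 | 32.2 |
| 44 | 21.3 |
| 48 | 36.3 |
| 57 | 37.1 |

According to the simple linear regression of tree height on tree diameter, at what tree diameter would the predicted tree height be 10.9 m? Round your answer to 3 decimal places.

11.979

n = 8, Σx = 255, Σy = 185.2, Σxy = 7347, Σx² = 10473
Sxx = Σx² − (Σx)²/n = 10473 − 8128.125 = 2344.875
Sxy = Σxy − (Σx)(Σy)/n = 7347 − 5903.25 = 1443.75
b = Sxy/Sxx = 1443.75/2344.875 = 0.615704
a = ȳ − b·x̄ = 23.15 − 0.615704·31.875 = 3.524420
Set a + b·x = 10.9: x = (10.9 − 3.524420) / 0.615704 = 11.979091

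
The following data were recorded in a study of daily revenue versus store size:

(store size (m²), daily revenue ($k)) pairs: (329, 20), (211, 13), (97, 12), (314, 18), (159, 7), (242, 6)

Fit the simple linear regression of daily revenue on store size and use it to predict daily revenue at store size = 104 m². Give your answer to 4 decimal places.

n = 6, Σx = 1352, Σy = 76, Σxy = 18704, Σx² = 344612
Sxx = Σx² − (Σx)²/n = 344612 − 304650.666667 = 39961.333333
Sxy = Σxy − (Σx)(Σy)/n = 18704 − 17125.333333 = 1578.666667
b = Sxy/Sxx = 1578.666667/39961.333333 = 0.039505
a = ȳ − b·x̄ = 12.666667 − 0.039505·225.333333 = 3.764906
ŷ(104) = a + b·104 = 3.764906 + 0.039505·104 = 7.873411

7.8734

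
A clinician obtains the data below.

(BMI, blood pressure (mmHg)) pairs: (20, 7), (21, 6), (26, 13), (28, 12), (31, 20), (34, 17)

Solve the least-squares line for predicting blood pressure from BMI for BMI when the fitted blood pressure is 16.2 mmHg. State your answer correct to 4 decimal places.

30.7242

n = 6, Σx = 160, Σy = 75, Σxy = 2138, Σx² = 4418
Sxx = Σx² − (Σx)²/n = 4418 − 4266.666667 = 151.333333
Sxy = Σxy − (Σx)(Σy)/n = 2138 − 2000 = 138
b = Sxy/Sxx = 138/151.333333 = 0.911894
a = ȳ − b·x̄ = 12.5 − 0.911894·26.666667 = -11.817181
Set a + b·x = 16.2: x = (16.2 − (-11.817181)) / 0.911894 = 30.724155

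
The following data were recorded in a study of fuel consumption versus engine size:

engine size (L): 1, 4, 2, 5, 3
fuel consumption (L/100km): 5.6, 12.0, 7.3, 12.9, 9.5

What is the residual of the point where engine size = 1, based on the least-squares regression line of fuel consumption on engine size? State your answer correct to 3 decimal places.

n = 5, Σx = 15, Σy = 47.3, Σxy = 161.2, Σx² = 55
Sxx = Σx² − (Σx)²/n = 55 − 45 = 10
Sxy = Σxy − (Σx)(Σy)/n = 161.2 − 141.9 = 19.3
b = Sxy/Sxx = 19.3/10 = 1.93
a = ȳ − b·x̄ = 9.46 − 1.93·3 = 3.67
ŷ(1) = 3.67 + 1.93·1 = 5.6
residual = y − ŷ = 5.6 − 5.6 = 0

0.000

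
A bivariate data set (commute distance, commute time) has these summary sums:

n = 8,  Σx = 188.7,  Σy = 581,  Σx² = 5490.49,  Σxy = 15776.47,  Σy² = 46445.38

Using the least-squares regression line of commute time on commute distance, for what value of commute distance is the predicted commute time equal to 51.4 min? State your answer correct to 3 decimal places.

Sxx = Σx² − (Σx)²/n = 5490.49 − 4450.96125 = 1039.52875
Sxy = Σxy − (Σx)(Σy)/n = 15776.47 − 13704.3375 = 2072.1325
b = Sxy/Sxx = 2072.1325/1039.52875 = 1.993338
a = ȳ − b·x̄ = 72.625 − 1.993338·23.5875 = 25.607132
Set a + b·x = 51.4: x = (51.4 − 25.607132) / 1.993338 = 12.939533

12.940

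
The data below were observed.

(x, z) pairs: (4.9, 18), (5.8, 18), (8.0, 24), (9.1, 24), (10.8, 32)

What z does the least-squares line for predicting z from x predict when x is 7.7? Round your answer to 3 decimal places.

n = 5, Σx = 38.6, Σy = 116, Σxy = 948.6, Σx² = 321.1
Sxx = Σx² − (Σx)²/n = 321.1 − 297.992 = 23.108
Sxy = Σxy − (Σx)(Σy)/n = 948.6 − 895.52 = 53.08
b = Sxy/Sxx = 53.08/23.108 = 2.297040
a = ȳ − b·x̄ = 23.2 − 2.297040·7.72 = 5.466851
ŷ(7.7) = a + b·7.7 = 5.466851 + 2.297040·7.7 = 23.154059

23.154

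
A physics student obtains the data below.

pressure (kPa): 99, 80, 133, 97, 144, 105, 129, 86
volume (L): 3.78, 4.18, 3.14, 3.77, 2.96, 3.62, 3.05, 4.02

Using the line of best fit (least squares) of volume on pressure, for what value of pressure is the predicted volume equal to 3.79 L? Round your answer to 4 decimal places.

n = 8, Σx = 873, Σy = 28.52, Σxy = 3037.44, Σx² = 99097
Sxx = Σx² − (Σx)²/n = 99097 − 95266.125 = 3830.875
Sxy = Σxy − (Σx)(Σy)/n = 3037.44 − 3112.245 = -74.805
b = Sxy/Sxx = -74.805/3830.875 = -0.019527
a = ȳ − b·x̄ = 3.565 − (-0.019527)·109.125 = 5.695870
Set a + b·x = 3.79: x = (3.79 − 5.695870) / (-0.019527) = 97.602416

97.6024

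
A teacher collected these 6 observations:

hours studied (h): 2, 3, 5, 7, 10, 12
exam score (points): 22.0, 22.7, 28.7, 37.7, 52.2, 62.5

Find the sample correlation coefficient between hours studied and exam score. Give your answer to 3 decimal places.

0.991

n = 6, Σx = 39, Σy = 225.8, Σxy = 1791.5, Σx² = 331, Σy² = 9875.36
Sxx = Σx² − (Σx)²/n = 331 − 253.5 = 77.5
Sxy = Σxy − (Σx)(Σy)/n = 1791.5 − 1467.7 = 323.8
Syy = Σy² − (Σy)²/n = 9875.36 − 8497.606667 = 1377.753333
r = Sxy/√(Sxx·Syy) = 323.8/√(106775.883333) = 323.8/326.765793 = 0.990924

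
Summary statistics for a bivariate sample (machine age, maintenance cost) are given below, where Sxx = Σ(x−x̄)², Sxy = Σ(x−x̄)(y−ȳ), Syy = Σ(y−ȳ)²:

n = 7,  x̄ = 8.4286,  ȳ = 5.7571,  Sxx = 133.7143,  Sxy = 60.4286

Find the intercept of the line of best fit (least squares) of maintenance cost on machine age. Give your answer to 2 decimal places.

1.95

b = Sxy/Sxx = 60.4286/133.7143 = 0.451923
a = ȳ − b·x̄ = 5.7571 − 0.451923·8.4286 = 1.948020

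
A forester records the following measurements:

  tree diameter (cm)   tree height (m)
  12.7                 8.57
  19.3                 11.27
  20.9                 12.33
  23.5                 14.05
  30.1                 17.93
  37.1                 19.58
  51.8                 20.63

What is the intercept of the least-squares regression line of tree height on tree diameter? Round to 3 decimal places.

n = 7, Σx = 195.4, Σy = 104.36, Σxy = 3248.967, Σx² = 6488.5
Sxx = Σx² − (Σx)²/n = 6488.5 − 5454.451429 = 1034.048571
Sxy = Σxy − (Σx)(Σy)/n = 3248.967 − 2913.134857 = 335.832143
b = Sxy/Sxx = 335.832143/1034.048571 = 0.324774
a = ȳ − b·x̄ = 14.908571 − 0.324774·27.914286 = 5.842736

5.843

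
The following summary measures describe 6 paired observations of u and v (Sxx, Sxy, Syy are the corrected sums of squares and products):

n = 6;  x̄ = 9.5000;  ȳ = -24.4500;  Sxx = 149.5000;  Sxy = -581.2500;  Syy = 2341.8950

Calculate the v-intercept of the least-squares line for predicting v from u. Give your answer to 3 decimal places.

b = Sxy/Sxx = -581.25/149.5 = -3.887960
a = ȳ − b·x̄ = -24.45 − (-3.887960)·9.5 = 12.485619

12.486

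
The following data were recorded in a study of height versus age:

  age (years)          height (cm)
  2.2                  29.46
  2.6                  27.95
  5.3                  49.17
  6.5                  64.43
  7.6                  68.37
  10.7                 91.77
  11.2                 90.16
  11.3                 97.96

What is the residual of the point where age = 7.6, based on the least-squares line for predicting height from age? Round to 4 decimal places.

n = 8, Σx = 57.4, Σy = 519.27, Σxy = 4435.169, Σx² = 507.32
Sxx = Σx² − (Σx)²/n = 507.32 − 411.845 = 95.475
Sxy = Σxy − (Σx)(Σy)/n = 4435.169 − 3725.76225 = 709.40675
b = Sxy/Sxx = 709.40675/95.475 = 7.430288
a = ȳ − b·x̄ = 64.90875 − 7.430288·7.175 = 11.596433
ŷ(7.6) = 11.596433 + 7.430288·7.6 = 68.066622
residual = y − ŷ = 68.37 − 68.066622 = 0.303378

0.3034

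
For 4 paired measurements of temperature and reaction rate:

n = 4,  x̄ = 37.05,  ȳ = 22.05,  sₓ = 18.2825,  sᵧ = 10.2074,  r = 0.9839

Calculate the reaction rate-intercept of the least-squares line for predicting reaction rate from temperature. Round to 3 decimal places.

b = r · sᵧ/sₓ = 0.9839 · 10.2074/18.2825 = 0.549326
a = ȳ − b·x̄ = 22.05 − 0.549326·37.05 = 1.697455

1.697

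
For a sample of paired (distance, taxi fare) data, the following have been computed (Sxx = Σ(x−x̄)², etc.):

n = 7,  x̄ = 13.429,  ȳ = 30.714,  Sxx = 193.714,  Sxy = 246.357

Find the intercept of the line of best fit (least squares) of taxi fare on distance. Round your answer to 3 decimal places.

b = Sxy/Sxx = 246.357/193.714 = 1.271756
a = ȳ − b·x̄ = 30.714 − 1.271756·13.429 = 13.635585

13.636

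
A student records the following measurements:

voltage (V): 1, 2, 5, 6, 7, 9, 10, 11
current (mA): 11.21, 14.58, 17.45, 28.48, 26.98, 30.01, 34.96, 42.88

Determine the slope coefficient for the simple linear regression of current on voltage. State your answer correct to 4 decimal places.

n = 8, Σx = 51, Σy = 206.55, Σxy = 1578.73, Σx² = 417
Sxx = Σx² − (Σx)²/n = 417 − 325.125 = 91.875
Sxy = Σxy − (Σx)(Σy)/n = 1578.73 − 1316.75625 = 261.97375
b = Sxy/Sxx = 261.97375/91.875 = 2.851415

2.8514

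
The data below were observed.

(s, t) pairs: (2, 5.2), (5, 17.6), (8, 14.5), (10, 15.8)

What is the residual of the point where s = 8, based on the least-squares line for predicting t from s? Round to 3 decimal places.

-0.705

n = 4, Σx = 25, Σy = 53.1, Σxy = 372.4, Σx² = 193
Sxx = Σx² − (Σx)²/n = 193 − 156.25 = 36.75
Sxy = Σxy − (Σx)(Σy)/n = 372.4 − 331.875 = 40.525
b = Sxy/Sxx = 40.525/36.75 = 1.102721
a = ȳ − b·x̄ = 13.275 − 1.102721·6.25 = 6.382993
ŷ(8) = 6.382993 + 1.102721·8 = 15.204762
residual = y − ŷ = 14.5 − 15.204762 = -0.704762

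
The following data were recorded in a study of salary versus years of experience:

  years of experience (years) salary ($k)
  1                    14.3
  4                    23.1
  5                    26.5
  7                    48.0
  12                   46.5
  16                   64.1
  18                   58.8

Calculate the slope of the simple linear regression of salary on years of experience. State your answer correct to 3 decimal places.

2.764

n = 7, Σx = 63, Σy = 281.3, Σxy = 3217.2, Σx² = 815
Sxx = Σx² − (Σx)²/n = 815 − 567 = 248
Sxy = Σxy − (Σx)(Σy)/n = 3217.2 − 2531.7 = 685.5
b = Sxy/Sxx = 685.5/248 = 2.764113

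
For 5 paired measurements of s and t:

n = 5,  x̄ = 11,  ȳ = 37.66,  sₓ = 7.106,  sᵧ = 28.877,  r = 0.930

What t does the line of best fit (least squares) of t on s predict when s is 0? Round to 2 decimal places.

-3.91

b = r · sᵧ/sₓ = 0.93 · 28.877/7.106 = 3.779287
a = ȳ − b·x̄ = 37.66 − 3.779287·11 = -3.912152
ŷ(0) = a + b·0 = -3.912152 + 3.779287·0 = -3.912152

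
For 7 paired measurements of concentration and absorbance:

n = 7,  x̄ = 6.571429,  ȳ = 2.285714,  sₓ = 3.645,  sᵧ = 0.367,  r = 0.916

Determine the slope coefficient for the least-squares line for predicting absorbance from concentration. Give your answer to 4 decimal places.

0.0922

b = r · sᵧ/sₓ = 0.916 · 0.367/3.645 = 0.092228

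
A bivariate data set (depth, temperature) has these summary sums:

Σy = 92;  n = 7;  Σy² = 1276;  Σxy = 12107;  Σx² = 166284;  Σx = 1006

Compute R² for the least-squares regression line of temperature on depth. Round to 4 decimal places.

0.8562

Sxx = Σx² − (Σx)²/n = 166284 − 144576.571429 = 21707.428571
Sxy = Σxy − (Σx)(Σy)/n = 12107 − 13221.714286 = -1114.714286
Syy = Σy² − (Σy)²/n = 1276 − 1209.142857 = 66.857143
R² = Sxy²/(Sxx·Syy) = (-1114.714286)²/(21707.428571·66.857143) = 0.856192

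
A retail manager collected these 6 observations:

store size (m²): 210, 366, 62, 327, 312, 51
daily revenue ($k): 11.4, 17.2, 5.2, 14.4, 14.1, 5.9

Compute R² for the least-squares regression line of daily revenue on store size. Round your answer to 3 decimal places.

0.983

n = 6, Σx = 1328, Σy = 68.2, Σxy = 18420.5, Σx² = 388774, Σy² = 893.82
Sxx = Σx² − (Σx)²/n = 388774 − 293930.666667 = 94843.333333
Sxy = Σxy − (Σx)(Σy)/n = 18420.5 − 15094.933333 = 3325.566667
Syy = Σy² − (Σy)²/n = 893.82 − 775.206667 = 118.613333
R² = Sxy²/(Sxx·Syy) = (3325.566667)²/(94843.333333·118.613333) = 0.983085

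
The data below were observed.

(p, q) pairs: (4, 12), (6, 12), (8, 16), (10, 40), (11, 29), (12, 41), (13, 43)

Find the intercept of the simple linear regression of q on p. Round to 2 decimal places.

n = 7, Σx = 64, Σy = 193, Σxy = 2018, Σx² = 650
Sxx = Σx² − (Σx)²/n = 650 − 585.142857 = 64.857143
Sxy = Σxy − (Σx)(Σy)/n = 2018 − 1764.571429 = 253.428571
b = Sxy/Sxx = 253.428571/64.857143 = 3.907489
a = ȳ − b·x̄ = 27.571429 − 3.907489·9.142857 = -8.154185

-8.15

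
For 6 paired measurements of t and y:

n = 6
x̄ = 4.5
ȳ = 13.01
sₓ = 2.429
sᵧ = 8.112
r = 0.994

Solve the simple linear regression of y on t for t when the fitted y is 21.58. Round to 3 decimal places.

b = r · sᵧ/sₓ = 0.994 · 8.112/2.429 = 3.319608
a = ȳ − b·x̄ = 13.01 − 3.319608·4.5 = -1.928236
Set a + b·x = 21.58: x = (21.58 − (-1.928236)) / 3.319608 = 7.081630

7.082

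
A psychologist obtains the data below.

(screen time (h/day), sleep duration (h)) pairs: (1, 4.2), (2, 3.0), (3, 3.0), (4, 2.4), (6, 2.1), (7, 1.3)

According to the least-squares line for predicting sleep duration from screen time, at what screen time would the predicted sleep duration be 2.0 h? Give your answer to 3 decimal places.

5.485

n = 6, Σx = 23, Σy = 16, Σxy = 50.5, Σx² = 115
Sxx = Σx² − (Σx)²/n = 115 − 88.166667 = 26.833333
Sxy = Σxy − (Σx)(Σy)/n = 50.5 − 61.333333 = -10.833333
b = Sxy/Sxx = -10.833333/26.833333 = -0.403727
a = ȳ − b·x̄ = 2.666667 − (-0.403727)·3.833333 = 4.214286
Set a + b·x = 2.0: x = (2.0 − 4.214286) / (-0.403727) = 5.484615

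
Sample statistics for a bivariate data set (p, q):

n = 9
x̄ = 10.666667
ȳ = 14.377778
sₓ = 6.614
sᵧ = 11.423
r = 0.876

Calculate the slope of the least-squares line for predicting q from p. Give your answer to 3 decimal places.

b = r · sᵧ/sₓ = 0.876 · 11.423/6.614 = 1.512934

1.513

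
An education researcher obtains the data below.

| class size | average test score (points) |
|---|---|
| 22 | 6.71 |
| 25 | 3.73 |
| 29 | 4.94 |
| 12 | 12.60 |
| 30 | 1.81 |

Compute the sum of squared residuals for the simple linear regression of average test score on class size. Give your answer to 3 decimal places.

6.403

n = 5, Σx = 118, Σy = 29.79, Σxy = 589.63, Σx² = 2994, Σy² = 245.3767
Sxx = Σx² − (Σx)²/n = 2994 − 2784.8 = 209.2
Sxy = Σxy − (Σx)(Σy)/n = 589.63 − 703.044 = -113.414
Syy = Σy² − (Σy)²/n = 245.3767 − 177.48882 = 67.88788
b = Sxy/Sxx = -113.414/209.2 = -0.542132
SSE = Syy − b·Sxy = 67.88788 − (-0.542132)·(-113.414) = 6.402529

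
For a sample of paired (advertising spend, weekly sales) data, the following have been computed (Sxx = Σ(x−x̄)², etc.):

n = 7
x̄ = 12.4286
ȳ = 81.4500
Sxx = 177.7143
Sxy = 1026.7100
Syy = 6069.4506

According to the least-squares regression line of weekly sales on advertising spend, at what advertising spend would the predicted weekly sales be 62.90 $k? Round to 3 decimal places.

9.218

b = Sxy/Sxx = 1026.71/177.7143 = 5.777307
a = ȳ − b·x̄ = 81.45 − 5.777307·12.4286 = 9.646167
Set a + b·x = 62.90: x = (62.90 − 9.646167) / 5.777307 = 9.217761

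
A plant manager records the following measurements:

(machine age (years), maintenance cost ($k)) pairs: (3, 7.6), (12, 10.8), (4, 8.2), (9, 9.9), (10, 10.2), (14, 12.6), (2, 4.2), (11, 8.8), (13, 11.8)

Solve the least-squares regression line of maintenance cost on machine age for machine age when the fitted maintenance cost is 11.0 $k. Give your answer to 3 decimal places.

n = 9, Σx = 78, Σy = 84.1, Σxy = 811.3, Σx² = 840
Sxx = Σx² − (Σx)²/n = 840 − 676 = 164
Sxy = Σxy − (Σx)(Σy)/n = 811.3 − 728.866667 = 82.433333
b = Sxy/Sxx = 82.433333/164 = 0.502642
a = ȳ − b·x̄ = 9.344444 − 0.502642·8.666667 = 4.988211
Set a + b·x = 11.0: x = (11.0 − 4.988211) / 0.502642 = 11.960372

11.960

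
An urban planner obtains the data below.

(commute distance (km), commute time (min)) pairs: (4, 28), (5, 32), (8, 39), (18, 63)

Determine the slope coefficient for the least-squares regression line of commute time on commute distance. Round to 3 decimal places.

n = 4, Σx = 35, Σy = 162, Σxy = 1718, Σx² = 429
Sxx = Σx² − (Σx)²/n = 429 − 306.25 = 122.75
Sxy = Σxy − (Σx)(Σy)/n = 1718 − 1417.5 = 300.5
b = Sxy/Sxx = 300.5/122.75 = 2.448065

2.448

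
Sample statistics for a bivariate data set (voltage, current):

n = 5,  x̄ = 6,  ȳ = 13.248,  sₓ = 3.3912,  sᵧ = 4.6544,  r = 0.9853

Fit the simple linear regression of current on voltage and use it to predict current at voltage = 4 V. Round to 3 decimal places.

b = r · sᵧ/sₓ = 0.9853 · 4.6544/3.3912 = 1.352318
a = ȳ − b·x̄ = 13.248 − 1.352318·6 = 5.134093
ŷ(4) = a + b·4 = 5.134093 + 1.352318·4 = 10.543364

10.543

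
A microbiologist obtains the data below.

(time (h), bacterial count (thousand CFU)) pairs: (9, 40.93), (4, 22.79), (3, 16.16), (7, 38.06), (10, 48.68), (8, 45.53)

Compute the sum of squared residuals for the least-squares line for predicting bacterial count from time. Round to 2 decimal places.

n = 6, Σx = 41, Σy = 212.15, Σxy = 1625.47, Σx² = 319, Σy² = 8347.0815
Sxx = Σx² − (Σx)²/n = 319 − 280.166667 = 38.833333
Sxy = Σxy − (Σx)(Σy)/n = 1625.47 − 1449.691667 = 175.778333
Syy = Σy² − (Σy)²/n = 8347.0815 − 7501.270417 = 845.811083
b = Sxy/Sxx = 175.778333/38.833333 = 4.526481
SSE = Syy − b·Sxy = 845.811083 − 4.526481·175.778333 = 50.153852

50.15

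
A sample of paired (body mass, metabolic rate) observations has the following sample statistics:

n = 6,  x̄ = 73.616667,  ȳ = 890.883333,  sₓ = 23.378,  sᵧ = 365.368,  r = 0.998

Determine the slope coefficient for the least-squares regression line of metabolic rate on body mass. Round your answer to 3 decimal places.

15.597

b = r · sᵧ/sₓ = 0.998 · 365.368/23.378 = 15.597453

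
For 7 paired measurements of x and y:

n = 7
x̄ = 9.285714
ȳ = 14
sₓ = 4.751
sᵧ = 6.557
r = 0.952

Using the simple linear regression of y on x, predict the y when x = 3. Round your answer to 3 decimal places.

5.741

b = r · sᵧ/sₓ = 0.952 · 6.557/4.751 = 1.313884
a = ȳ − b·x̄ = 14 − 1.313884·9.285714 = 1.799647
ŷ(3) = a + b·3 = 1.799647 + 1.313884·3 = 5.741299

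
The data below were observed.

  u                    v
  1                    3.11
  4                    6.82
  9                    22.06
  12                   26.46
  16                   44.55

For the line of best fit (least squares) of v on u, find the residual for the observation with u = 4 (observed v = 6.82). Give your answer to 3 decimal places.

-1.839

n = 5, Σx = 42, Σy = 103, Σxy = 1259.25, Σx² = 498
Sxx = Σx² − (Σx)²/n = 498 − 352.8 = 145.2
Sxy = Σxy − (Σx)(Σy)/n = 1259.25 − 865.2 = 394.05
b = Sxy/Sxx = 394.05/145.2 = 2.713843
a = ȳ − b·x̄ = 20.6 − 2.713843·8.4 = -2.196281
ŷ(4) = -2.196281 + 2.713843·4 = 8.659091
residual = y − ŷ = 6.82 − 8.659091 = -1.839091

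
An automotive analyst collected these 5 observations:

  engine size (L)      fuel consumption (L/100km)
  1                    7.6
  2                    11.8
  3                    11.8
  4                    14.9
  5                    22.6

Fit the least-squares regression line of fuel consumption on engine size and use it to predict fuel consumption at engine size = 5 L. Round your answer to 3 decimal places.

n = 5, Σx = 15, Σy = 68.7, Σxy = 239.2, Σx² = 55
Sxx = Σx² − (Σx)²/n = 55 − 45 = 10
Sxy = Σxy − (Σx)(Σy)/n = 239.2 − 206.1 = 33.1
b = Sxy/Sxx = 33.1/10 = 3.31
a = ȳ − b·x̄ = 13.74 − 3.31·3 = 3.81
ŷ(5) = a + b·5 = 3.81 + 3.31·5 = 20.36

20.360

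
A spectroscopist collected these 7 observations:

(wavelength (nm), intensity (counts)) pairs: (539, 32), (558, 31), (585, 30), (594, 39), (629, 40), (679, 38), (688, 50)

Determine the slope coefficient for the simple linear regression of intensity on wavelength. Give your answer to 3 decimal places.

0.098

n = 7, Σx = 4272, Σy = 260, Σxy = 160624, Σx² = 2626972
Sxx = Σx² − (Σx)²/n = 2626972 − 2607140.571429 = 19831.428571
Sxy = Σxy − (Σx)(Σy)/n = 160624 − 158674.285714 = 1949.714286
b = Sxy/Sxx = 1949.714286/19831.428571 = 0.098314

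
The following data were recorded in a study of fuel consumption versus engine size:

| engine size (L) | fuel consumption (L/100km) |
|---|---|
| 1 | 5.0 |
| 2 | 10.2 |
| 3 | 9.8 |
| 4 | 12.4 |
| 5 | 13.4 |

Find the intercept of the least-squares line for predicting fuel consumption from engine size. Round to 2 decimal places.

4.46

n = 5, Σx = 15, Σy = 50.8, Σxy = 171.4, Σx² = 55
Sxx = Σx² − (Σx)²/n = 55 − 45 = 10
Sxy = Σxy − (Σx)(Σy)/n = 171.4 − 152.4 = 19
b = Sxy/Sxx = 19/10 = 1.9
a = ȳ − b·x̄ = 10.16 − 1.9·3 = 4.46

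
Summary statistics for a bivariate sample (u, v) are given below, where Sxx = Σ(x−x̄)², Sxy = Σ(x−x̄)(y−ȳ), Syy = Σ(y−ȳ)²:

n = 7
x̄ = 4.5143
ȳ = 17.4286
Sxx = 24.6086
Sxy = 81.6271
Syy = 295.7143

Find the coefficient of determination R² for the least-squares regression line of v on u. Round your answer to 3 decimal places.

0.916

R² = Sxy²/(Sxx·Syy) = (81.6271)²/(24.6086·295.7143) = 0.915608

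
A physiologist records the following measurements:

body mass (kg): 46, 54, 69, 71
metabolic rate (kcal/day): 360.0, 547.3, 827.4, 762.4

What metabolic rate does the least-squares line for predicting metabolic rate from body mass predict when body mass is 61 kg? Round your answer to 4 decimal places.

n = 4, Σx = 240, Σy = 2497.1, Σxy = 157335.2, Σx² = 14834
Sxx = Σx² − (Σx)²/n = 14834 − 14400 = 434
Sxy = Σxy − (Σx)(Σy)/n = 157335.2 − 149826 = 7509.2
b = Sxy/Sxx = 7509.2/434 = 17.302304
a = ȳ − b·x̄ = 624.275 − 17.302304·60 = -413.863249
ŷ(61) = a + b·61 = -413.863249 + 17.302304·61 = 641.577304

641.5773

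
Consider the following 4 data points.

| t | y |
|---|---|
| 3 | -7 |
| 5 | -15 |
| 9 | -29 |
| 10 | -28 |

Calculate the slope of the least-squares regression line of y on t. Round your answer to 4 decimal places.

n = 4, Σx = 27, Σy = -79, Σxy = -637, Σx² = 215
Sxx = Σx² − (Σx)²/n = 215 − 182.25 = 32.75
Sxy = Σxy − (Σx)(Σy)/n = -637 − (-533.25) = -103.75
b = Sxy/Sxx = -103.75/32.75 = -3.167939

-3.1679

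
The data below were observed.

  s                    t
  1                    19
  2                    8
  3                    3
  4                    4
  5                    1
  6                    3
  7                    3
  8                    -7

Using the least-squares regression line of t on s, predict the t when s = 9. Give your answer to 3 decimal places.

n = 8, Σx = 36, Σy = 34, Σxy = 48, Σx² = 204
Sxx = Σx² − (Σx)²/n = 204 − 162 = 42
Sxy = Σxy − (Σx)(Σy)/n = 48 − 153 = -105
b = Sxy/Sxx = -105/42 = -2.5
a = ȳ − b·x̄ = 4.25 − (-2.5)·4.5 = 15.5
ŷ(9) = a + b·9 = 15.5 + (-2.5)·9 = -7

-7.000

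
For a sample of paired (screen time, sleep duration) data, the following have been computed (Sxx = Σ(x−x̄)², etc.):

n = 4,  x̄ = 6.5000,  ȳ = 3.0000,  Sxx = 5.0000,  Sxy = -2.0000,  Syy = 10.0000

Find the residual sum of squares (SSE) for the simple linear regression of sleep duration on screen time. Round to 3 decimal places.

b = Sxy/Sxx = -2/5 = -0.4
SSE = Syy − b·Sxy = 10 − (-0.4)·(-2) = 9.2

9.200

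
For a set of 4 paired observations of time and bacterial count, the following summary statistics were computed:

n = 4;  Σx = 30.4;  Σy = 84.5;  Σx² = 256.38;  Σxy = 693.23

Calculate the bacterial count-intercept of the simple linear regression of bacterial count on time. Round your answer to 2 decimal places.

5.82

Sxx = Σx² − (Σx)²/n = 256.38 − 231.04 = 25.34
Sxy = Σxy − (Σx)(Σy)/n = 693.23 − 642.2 = 51.03
b = Sxy/Sxx = 51.03/25.34 = 2.013812
a = ȳ − b·x̄ = 21.125 − 2.013812·7.6 = 5.820028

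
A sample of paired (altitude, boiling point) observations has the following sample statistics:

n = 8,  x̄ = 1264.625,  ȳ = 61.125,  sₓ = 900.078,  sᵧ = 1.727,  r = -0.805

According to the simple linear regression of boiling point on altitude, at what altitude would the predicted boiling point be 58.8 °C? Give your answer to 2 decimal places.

2769.90

b = r · sᵧ/sₓ = -0.805 · 1.727/900.078 = -0.001545
a = ȳ − b·x̄ = 61.125 − (-0.001545)·1264.625 = 63.078304
Set a + b·x = 58.8: x = (58.8 − 63.078304) / (-0.001545) = 2769.896663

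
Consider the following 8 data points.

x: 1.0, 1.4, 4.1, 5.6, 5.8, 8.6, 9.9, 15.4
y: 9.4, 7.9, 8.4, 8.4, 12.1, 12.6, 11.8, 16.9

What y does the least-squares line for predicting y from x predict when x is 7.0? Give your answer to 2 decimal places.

11.24

n = 8, Σx = 51.8, Σy = 87.5, Σxy = 657.56, Σx² = 493.9
Sxx = Σx² − (Σx)²/n = 493.9 − 335.405 = 158.495
Sxy = Σxy − (Σx)(Σy)/n = 657.56 − 566.5625 = 90.9975
b = Sxy/Sxx = 90.9975/158.495 = 0.574135
a = ȳ − b·x̄ = 10.9375 − 0.574135·6.475 = 7.219977
ŷ(7.0) = a + b·7.0 = 7.219977 + 0.574135·7 = 11.238921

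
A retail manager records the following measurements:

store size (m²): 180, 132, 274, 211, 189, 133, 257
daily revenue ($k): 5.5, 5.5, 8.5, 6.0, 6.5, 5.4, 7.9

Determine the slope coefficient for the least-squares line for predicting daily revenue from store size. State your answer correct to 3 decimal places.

n = 7, Σx = 1376, Σy = 45.3, Σxy = 9288, Σx² = 288880
Sxx = Σx² − (Σx)²/n = 288880 − 270482.285714 = 18397.714286
Sxy = Σxy − (Σx)(Σy)/n = 9288 − 8904.685714 = 383.314286
b = Sxy/Sxx = 383.314286/18397.714286 = 0.020835

0.021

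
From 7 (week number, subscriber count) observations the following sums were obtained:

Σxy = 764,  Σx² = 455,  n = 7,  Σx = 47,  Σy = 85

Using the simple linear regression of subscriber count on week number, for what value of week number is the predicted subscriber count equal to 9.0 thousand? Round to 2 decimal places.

4.45

Sxx = Σx² − (Σx)²/n = 455 − 315.571429 = 139.428571
Sxy = Σxy − (Σx)(Σy)/n = 764 − 570.714286 = 193.285714
b = Sxy/Sxx = 193.285714/139.428571 = 1.386270
a = ȳ − b·x̄ = 12.142857 − 1.386270·6.714286 = 2.835041
Set a + b·x = 9.0: x = (9.0 − 2.835041) / 1.386270 = 4.447154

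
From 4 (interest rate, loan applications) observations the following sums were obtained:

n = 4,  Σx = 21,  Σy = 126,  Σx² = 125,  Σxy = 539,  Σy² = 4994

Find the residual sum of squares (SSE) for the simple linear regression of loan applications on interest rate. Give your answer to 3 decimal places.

Sxx = Σx² − (Σx)²/n = 125 − 110.25 = 14.75
Sxy = Σxy − (Σx)(Σy)/n = 539 − 661.5 = -122.5
Syy = Σy² − (Σy)²/n = 4994 − 3969 = 1025
b = Sxy/Sxx = -122.5/14.75 = -8.305085
SSE = Syy − b·Sxy = 1025 − (-8.305085)·(-122.5) = 7.627119

7.627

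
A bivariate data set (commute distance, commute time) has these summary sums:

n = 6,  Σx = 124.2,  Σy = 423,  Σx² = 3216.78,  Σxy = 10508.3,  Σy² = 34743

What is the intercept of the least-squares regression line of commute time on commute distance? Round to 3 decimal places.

14.340

Sxx = Σx² − (Σx)²/n = 3216.78 − 2570.94 = 645.84
Sxy = Σxy − (Σx)(Σy)/n = 10508.3 − 8756.1 = 1752.2
b = Sxy/Sxx = 1752.2/645.84 = 2.713056
a = ȳ − b·x̄ = 70.5 − 2.713056·20.7 = 14.339744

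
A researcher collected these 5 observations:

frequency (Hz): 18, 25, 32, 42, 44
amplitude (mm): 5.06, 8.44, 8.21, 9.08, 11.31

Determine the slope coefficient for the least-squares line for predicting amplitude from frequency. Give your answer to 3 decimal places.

0.180

n = 5, Σx = 161, Σy = 42.1, Σxy = 1443.8, Σx² = 5673
Sxx = Σx² − (Σx)²/n = 5673 − 5184.2 = 488.8
Sxy = Σxy − (Σx)(Σy)/n = 1443.8 − 1355.62 = 88.18
b = Sxy/Sxx = 88.18/488.8 = 0.180401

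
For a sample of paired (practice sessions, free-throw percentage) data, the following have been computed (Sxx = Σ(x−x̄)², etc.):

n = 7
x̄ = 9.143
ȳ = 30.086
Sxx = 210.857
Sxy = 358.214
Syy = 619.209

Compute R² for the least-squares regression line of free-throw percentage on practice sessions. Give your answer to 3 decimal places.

R² = Sxy²/(Sxx·Syy) = (358.214)²/(210.857·619.209) = 0.982788

0.983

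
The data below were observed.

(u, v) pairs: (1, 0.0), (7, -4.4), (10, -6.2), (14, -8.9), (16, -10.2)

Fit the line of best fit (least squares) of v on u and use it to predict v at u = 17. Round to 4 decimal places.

n = 5, Σx = 48, Σy = -29.7, Σxy = -380.6, Σx² = 602
Sxx = Σx² − (Σx)²/n = 602 − 460.8 = 141.2
Sxy = Σxy − (Σx)(Σy)/n = -380.6 − (-285.12) = -95.48
b = Sxy/Sxx = -95.48/141.2 = -0.676204
a = ȳ − b·x̄ = -5.94 − (-0.676204)·9.6 = 0.551558
ŷ(17) = a + b·17 = 0.551558 + (-0.676204)·17 = -10.943909

-10.9439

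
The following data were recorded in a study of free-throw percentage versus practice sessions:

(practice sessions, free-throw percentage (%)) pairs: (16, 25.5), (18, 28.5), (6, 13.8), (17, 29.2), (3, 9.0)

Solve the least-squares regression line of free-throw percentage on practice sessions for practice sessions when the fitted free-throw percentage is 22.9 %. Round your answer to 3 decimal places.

13.292

n = 5, Σx = 60, Σy = 106, Σxy = 1527.2, Σx² = 914
Sxx = Σx² − (Σx)²/n = 914 − 720 = 194
Sxy = Σxy − (Σx)(Σy)/n = 1527.2 − 1272 = 255.2
b = Sxy/Sxx = 255.2/194 = 1.315464
a = ȳ − b·x̄ = 21.2 − 1.315464·12 = 5.414433
Set a + b·x = 22.9: x = (22.9 − 5.414433) / 1.315464 = 13.292320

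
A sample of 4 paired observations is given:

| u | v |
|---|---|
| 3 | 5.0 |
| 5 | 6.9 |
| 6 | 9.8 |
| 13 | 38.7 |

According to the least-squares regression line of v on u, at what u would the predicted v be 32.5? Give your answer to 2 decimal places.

n = 4, Σx = 27, Σy = 60.4, Σxy = 611.4, Σx² = 239
Sxx = Σx² − (Σx)²/n = 239 − 182.25 = 56.75
Sxy = Σxy − (Σx)(Σy)/n = 611.4 − 407.7 = 203.7
b = Sxy/Sxx = 203.7/56.75 = 3.589427
a = ȳ − b·x̄ = 15.1 − 3.589427·6.75 = -9.128634
Set a + b·x = 32.5: x = (32.5 − (-9.128634)) / 3.589427 = 11.597570

11.60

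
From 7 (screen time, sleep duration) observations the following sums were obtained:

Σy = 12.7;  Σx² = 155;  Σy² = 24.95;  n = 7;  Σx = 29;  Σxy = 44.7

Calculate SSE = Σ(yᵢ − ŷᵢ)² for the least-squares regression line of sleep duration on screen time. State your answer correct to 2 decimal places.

0.11

Sxx = Σx² − (Σx)²/n = 155 − 120.142857 = 34.857143
Sxy = Σxy − (Σx)(Σy)/n = 44.7 − 52.614286 = -7.914286
Syy = Σy² − (Σy)²/n = 24.95 − 23.041429 = 1.908571
b = Sxy/Sxx = -7.914286/34.857143 = -0.227049
SSE = Syy − b·Sxy = 1.908571 − (-0.227049)·(-7.914286) = 0.111639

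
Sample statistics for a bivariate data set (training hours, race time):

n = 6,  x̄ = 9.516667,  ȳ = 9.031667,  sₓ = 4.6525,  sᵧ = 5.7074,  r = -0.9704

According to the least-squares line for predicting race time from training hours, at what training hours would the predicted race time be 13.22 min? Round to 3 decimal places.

5.998

b = r · sᵧ/sₓ = -0.9704 · 5.7074/4.6525 = -1.190427
a = ȳ − b·x̄ = 9.031667 − (-1.190427)·9.516667 = 20.360563
Set a + b·x = 13.22: x = (13.22 − 20.360563) / (-1.190427) = 5.998321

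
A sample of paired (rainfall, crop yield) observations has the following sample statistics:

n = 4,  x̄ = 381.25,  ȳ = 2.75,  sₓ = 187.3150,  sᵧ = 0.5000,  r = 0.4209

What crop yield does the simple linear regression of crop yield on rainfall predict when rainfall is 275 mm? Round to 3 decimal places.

2.631

b = r · sᵧ/sₓ = 0.4209 · 0.5/187.315 = 0.001124
a = ȳ − b·x̄ = 2.75 − 0.001124·381.25 = 2.321662
ŷ(275) = a + b·275 = 2.321662 + 0.001124·275 = 2.630627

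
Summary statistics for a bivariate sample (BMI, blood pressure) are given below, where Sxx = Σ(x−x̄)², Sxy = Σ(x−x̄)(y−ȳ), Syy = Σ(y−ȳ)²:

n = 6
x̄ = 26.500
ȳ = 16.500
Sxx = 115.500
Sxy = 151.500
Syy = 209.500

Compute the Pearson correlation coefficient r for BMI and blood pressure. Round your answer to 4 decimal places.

0.9739

r = Sxy/√(Sxx·Syy) = 151.5/√(24197.25) = 151.5/155.554653 = 0.973934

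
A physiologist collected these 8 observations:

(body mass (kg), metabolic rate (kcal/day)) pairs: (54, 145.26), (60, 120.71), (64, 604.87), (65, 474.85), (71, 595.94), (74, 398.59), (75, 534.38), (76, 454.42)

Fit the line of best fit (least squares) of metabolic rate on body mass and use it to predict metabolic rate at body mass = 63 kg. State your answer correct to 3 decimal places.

348.568

n = 8, Σx = 539, Σy = 3329.02, Σxy = 231085.39, Σx² = 36755
Sxx = Σx² − (Σx)²/n = 36755 − 36315.125 = 439.875
Sxy = Σxy − (Σx)(Σy)/n = 231085.39 − 224292.7225 = 6792.6675
b = Sxy/Sxx = 6792.6675/439.875 = 15.442268
a = ȳ − b·x̄ = 416.1275 − 15.442268·67.375 = -624.295286
ŷ(63) = a + b·63 = -624.295286 + 15.442268·63 = 348.567579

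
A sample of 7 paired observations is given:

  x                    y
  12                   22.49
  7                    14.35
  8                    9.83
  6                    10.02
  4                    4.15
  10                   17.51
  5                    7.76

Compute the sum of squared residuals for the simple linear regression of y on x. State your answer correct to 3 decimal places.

n = 7, Σx = 52, Σy = 86.11, Σxy = 739.59, Σx² = 434, Σy² = 1292.7921
Sxx = Σx² − (Σx)²/n = 434 − 386.285714 = 47.714286
Sxy = Σxy − (Σx)(Σy)/n = 739.59 − 639.674286 = 99.915714
Syy = Σy² − (Σy)²/n = 1292.7921 − 1059.276014 = 233.516086
b = Sxy/Sxx = 99.915714/47.714286 = 2.094042
SSE = Syy − b·Sxy = 233.516086 − 2.094042·99.915714 = 24.288392

24.288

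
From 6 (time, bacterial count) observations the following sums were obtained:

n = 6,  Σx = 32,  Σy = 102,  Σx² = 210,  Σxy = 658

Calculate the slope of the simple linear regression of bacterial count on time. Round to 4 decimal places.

Sxx = Σx² − (Σx)²/n = 210 − 170.666667 = 39.333333
Sxy = Σxy − (Σx)(Σy)/n = 658 − 544 = 114
b = Sxy/Sxx = 114/39.333333 = 2.898305

2.8983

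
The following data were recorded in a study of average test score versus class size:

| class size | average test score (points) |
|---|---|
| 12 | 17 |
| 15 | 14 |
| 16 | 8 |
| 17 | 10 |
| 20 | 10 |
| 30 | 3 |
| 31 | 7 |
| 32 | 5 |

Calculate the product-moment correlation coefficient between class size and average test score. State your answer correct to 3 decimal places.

n = 8, Σx = 173, Σy = 74, Σxy = 1379, Σx² = 4199, Σy² = 832
Sxx = Σx² − (Σx)²/n = 4199 − 3741.125 = 457.875
Sxy = Σxy − (Σx)(Σy)/n = 1379 − 1600.25 = -221.25
Syy = Σy² − (Σy)²/n = 832 − 684.5 = 147.5
r = Sxy/√(Sxx·Syy) = -221.25/√(67536.5625) = -221.25/259.877976 = -0.851361

-0.851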